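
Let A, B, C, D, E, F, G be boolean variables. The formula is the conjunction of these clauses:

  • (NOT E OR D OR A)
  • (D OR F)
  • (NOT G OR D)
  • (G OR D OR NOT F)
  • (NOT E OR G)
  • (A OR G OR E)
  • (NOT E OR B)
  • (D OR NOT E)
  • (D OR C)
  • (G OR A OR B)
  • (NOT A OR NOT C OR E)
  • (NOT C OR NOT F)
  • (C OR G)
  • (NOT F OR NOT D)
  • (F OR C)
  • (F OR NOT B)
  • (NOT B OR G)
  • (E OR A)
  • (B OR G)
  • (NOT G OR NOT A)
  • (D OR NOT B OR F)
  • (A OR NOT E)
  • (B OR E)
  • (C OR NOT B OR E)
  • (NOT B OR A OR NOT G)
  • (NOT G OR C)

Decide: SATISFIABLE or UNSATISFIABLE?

UNSATISFIABLE

G = True:
  propagation gives D=True, F=False, C=True, B=False; an empty clause results — contradiction.
G = False:
  propagation gives E=False, A=True, C=False; an empty clause results — contradiction.
Every branch closes, so no satisfying assignment exists.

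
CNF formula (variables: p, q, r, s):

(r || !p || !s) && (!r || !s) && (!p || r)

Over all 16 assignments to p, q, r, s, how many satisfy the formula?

8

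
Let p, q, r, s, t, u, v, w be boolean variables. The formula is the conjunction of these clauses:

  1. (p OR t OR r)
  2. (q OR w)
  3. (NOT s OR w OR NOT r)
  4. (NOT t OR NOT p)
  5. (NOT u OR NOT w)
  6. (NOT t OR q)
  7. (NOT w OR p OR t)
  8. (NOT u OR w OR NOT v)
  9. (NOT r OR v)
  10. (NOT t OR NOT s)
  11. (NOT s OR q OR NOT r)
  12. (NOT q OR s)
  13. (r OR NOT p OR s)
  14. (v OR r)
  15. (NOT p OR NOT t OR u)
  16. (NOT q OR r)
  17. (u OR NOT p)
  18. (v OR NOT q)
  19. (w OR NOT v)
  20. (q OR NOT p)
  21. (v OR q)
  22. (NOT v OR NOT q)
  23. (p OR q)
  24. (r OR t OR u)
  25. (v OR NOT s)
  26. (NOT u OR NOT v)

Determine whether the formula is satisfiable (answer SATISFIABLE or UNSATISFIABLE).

UNSATISFIABLE

q = True:
  propagation gives s=True, t=False, r=True, w=True; an empty clause results — contradiction.
q = False:
  propagation gives w=True, u=False, t=False, p=True; an empty clause results — contradiction.
Every branch closes, so no satisfying assignment exists.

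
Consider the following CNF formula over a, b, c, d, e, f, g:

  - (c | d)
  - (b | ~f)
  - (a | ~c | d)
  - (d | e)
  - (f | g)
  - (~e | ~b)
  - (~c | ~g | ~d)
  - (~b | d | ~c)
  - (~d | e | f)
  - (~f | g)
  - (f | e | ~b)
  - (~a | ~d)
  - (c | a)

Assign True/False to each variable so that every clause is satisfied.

Set a = True and propagate.
  then d is forced to False.
  then c is forced to True.
  then e is forced to True.
  then b is forced to False.
  then f is forced to False.
  then g is forced to True.
Every clause has at least one true literal under this assignment.
Check each clause:
  1. (d | c) — c is true.
  2. (~f | b) — ~f is true.
  3. (a | d | ~c) — a is true.
  4. (e | d) — e is true.
  5. (g | f) — g is true.
  6. (~b | ~e) — ~b is true.
  7. (~g | ~c | ~d) — ~d is true.
  8. (d | ~b | ~c) — ~b is true.
  9. (e | f | ~d) — ~d is true.
  10. (~f | g) — ~f is true.
  11. (e | ~b | f) — e is true.
  12. (~a | ~d) — ~d is true.
  13. (c | a) — a is true.

a = T, b = F, c = T, d = F, e = T, f = F, g = T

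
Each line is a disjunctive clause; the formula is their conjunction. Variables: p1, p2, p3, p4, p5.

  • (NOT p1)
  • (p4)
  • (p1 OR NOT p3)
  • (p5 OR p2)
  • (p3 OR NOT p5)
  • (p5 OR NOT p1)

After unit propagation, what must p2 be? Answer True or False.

Unit clause (NOT p1) sets p1 = False.
(p4) is a unit clause: p4 = True.
In (p1 OR NOT p3), p1 is now false; NOT p3 must hold, so p3 = False.
(NOT p5 OR p3) with p3 = False leaves only NOT p5, so p5 = False.
In (p2 OR p5), p5 is now false; p2 must hold, so p2 = True.

True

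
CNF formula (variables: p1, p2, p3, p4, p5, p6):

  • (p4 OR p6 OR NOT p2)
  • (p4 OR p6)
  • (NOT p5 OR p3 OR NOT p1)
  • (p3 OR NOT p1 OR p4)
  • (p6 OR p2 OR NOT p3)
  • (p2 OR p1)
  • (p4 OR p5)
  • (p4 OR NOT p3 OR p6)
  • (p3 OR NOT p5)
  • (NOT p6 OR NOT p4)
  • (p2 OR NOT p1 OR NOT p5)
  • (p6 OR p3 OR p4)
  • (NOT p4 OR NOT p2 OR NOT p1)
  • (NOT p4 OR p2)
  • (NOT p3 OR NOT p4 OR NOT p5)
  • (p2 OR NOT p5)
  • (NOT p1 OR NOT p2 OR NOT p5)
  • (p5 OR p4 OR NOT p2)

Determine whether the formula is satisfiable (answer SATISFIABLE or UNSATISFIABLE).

SATISFIABLE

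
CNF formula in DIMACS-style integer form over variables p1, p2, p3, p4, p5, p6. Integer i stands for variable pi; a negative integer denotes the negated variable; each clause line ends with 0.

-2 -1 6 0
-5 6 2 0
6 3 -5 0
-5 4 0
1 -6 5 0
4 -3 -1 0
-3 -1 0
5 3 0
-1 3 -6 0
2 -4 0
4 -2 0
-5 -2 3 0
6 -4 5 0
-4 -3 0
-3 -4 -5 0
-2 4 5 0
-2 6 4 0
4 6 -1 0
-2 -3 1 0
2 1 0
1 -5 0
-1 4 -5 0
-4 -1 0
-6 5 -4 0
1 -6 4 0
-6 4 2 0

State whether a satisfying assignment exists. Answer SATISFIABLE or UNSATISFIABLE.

p4 = True:
  propagation gives p2=True, p3=False, p5=True; an empty clause results — contradiction.
p4 = False:
  propagation gives p5=False, p3=True, p1=False, p6=False; an empty clause results — contradiction.
Every branch closes, so no satisfying assignment exists.

UNSATISFIABLE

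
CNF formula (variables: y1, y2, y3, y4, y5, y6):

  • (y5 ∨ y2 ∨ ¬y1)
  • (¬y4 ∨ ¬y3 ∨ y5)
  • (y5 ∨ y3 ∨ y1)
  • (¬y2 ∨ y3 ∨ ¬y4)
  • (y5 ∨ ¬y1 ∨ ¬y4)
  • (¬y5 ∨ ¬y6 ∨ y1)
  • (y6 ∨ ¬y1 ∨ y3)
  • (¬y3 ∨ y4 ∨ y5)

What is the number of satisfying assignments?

19

Split on y5, then y1.
  y5=1, y1=1: 11 of the 16 assignments to (y2,y3,y4,y6) work.
  y5=1, y1=0: 7 of the 16 assignments to (y2,y3,y4,y6) work.
  y5=0, y1=1: remaining (y2,y3,y4,y6) ∈ {(1,0,0,1)} — 1.
  y5=0, y1=0: a clause becomes empty — 0.
Total: 11 + 7 + 1 + 0 = 19.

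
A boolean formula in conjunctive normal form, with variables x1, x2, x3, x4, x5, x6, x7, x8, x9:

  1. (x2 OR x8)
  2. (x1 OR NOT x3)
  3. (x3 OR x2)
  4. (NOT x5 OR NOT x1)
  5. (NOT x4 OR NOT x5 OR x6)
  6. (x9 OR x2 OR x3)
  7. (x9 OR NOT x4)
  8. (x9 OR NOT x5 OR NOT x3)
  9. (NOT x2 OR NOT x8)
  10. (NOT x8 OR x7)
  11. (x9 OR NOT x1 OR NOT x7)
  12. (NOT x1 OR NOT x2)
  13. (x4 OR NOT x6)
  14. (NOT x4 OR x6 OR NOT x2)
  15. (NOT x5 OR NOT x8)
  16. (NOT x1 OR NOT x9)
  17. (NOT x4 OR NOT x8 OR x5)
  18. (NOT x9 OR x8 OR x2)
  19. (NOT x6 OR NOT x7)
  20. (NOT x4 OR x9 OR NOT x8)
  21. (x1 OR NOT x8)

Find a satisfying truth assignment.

x1 = False, x2 = True, x3 = False, x4 = True, x5 = False, x6 = True, x7 = False, x8 = False, x9 = True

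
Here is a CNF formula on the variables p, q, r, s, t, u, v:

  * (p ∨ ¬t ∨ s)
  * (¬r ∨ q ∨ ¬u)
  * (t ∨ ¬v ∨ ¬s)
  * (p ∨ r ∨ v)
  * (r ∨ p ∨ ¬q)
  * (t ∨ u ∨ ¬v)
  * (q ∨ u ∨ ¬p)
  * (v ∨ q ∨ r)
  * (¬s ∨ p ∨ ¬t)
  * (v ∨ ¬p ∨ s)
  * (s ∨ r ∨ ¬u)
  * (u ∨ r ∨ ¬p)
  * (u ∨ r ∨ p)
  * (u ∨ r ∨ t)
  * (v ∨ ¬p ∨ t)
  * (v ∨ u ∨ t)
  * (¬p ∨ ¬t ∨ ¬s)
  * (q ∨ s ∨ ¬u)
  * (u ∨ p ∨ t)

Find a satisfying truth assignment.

p = T, q = T, r = T, s = F, t = F, u = T, v = T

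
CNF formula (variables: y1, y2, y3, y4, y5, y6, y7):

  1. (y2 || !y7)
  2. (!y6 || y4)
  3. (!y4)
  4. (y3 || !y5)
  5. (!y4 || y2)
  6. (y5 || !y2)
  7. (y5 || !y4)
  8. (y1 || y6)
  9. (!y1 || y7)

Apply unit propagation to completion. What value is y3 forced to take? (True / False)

True

(!y4) is a unit clause: y4 = False.
From (!y6 || y4) and y4 = False: y6 = False.
(y6 || y1): since y6 = False, the clause reduces to (y1). y1 = True.
From (!y1 || y7) and y1 = True: y7 = True.
(!y7 || y2): since y7 = True, the clause reduces to (y2). y2 = True.
In (y5 || !y2), !y2 is now false; y5 must hold, so y5 = True.
(!y5 || y3): since y5 = True, the clause reduces to (y3). y3 = True.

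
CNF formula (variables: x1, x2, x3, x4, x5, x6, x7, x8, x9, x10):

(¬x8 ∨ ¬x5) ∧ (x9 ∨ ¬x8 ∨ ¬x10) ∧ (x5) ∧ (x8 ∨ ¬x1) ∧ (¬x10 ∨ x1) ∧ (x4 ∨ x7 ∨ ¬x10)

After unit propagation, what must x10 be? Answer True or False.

False

(x5) stands alone — x5 = True.
In (¬x5 ∨ ¬x8), ¬x5 is now false; ¬x8 must hold, so x8 = False.
(¬x1 ∨ x8): since x8 = False, the clause reduces to (¬x1). x1 = False.
In (¬x10 ∨ x1), x1 is now false; ¬x10 must hold, so x10 = False.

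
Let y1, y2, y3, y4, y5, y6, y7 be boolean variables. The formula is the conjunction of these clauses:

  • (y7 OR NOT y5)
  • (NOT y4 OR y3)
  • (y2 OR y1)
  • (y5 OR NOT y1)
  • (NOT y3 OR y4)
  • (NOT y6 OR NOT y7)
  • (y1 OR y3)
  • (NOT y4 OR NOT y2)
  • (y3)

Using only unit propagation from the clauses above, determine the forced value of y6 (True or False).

False

Unit clause (y3) sets y3 = True.
(NOT y3 OR y4) with y3 = True leaves only y4, so y4 = True.
(NOT y4 OR NOT y2): since y4 = True, the clause reduces to (NOT y2). y2 = False.
From (y2 OR y1) and y2 = False: y1 = True.
In (NOT y1 OR y5), NOT y1 is now false; y5 must hold, so y5 = True.
(y7 OR NOT y5): since y5 = True, the clause reduces to (y7). y7 = True.
From (NOT y6 OR NOT y7) and y7 = True: y6 = False.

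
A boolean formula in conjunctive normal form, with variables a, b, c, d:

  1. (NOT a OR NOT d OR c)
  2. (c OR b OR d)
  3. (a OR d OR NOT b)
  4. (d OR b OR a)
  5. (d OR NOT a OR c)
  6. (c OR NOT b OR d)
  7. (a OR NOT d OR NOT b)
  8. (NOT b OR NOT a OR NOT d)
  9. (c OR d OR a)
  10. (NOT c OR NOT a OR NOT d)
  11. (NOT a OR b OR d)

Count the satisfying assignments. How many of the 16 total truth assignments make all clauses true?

Satisfying assignments:
  a=F b=F c=F d=T
  a=F b=F c=T d=T
  a=T b=T c=T d=F
Count: 3.

3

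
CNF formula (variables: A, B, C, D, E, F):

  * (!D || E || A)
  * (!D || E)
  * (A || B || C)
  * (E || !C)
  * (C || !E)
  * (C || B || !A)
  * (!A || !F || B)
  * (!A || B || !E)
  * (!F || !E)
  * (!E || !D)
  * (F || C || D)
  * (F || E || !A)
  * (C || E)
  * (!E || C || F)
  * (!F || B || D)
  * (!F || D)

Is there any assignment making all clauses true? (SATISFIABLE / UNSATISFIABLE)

SATISFIABLE

Branch on A: take A = False.
Set B = False and propagate.
  then C is forced to True.
  then E is forced to True.
  then F is forced to False.
  then D is forced to False.
So A=0  B=0  C=1  D=0  E=1  F=0 is a satisfying assignment.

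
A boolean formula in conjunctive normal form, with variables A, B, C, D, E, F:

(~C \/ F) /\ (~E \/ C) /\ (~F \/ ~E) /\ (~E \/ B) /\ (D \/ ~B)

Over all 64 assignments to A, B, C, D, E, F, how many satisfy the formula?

Case analysis on E and B:
  E=T, B=T: a clause becomes empty — 0.
  E=T, B=F: a clause becomes empty — 0.
  E=F, B=T: A free; 3 ways for (C,D,F) × 2^1 = 6.
  E=F, B=F: A, D free; 3 ways for (C,F) × 2^2 = 12.
Total: 0 + 0 + 6 + 12 = 18.

18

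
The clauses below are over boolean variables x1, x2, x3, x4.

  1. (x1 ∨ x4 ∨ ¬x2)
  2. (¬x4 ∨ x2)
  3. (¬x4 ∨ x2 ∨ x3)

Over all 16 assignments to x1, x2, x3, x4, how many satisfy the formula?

10

Case analysis on x2 and x4:
  x2=1, x4=1: remaining (x1,x3) ∈ {(0,0); (0,1); (1,0); (1,1)} — 4.
  x2=1, x4=0: remaining (x1,x3) ∈ {(1,0); (1,1)} — 2.
  x2=0, x4=1: a clause becomes empty — 0.
  x2=0, x4=0: remaining (x1,x3) ∈ {(0,0); (0,1); (1,0); (1,1)} — 4.
Total: 4 + 2 + 0 + 4 = 10.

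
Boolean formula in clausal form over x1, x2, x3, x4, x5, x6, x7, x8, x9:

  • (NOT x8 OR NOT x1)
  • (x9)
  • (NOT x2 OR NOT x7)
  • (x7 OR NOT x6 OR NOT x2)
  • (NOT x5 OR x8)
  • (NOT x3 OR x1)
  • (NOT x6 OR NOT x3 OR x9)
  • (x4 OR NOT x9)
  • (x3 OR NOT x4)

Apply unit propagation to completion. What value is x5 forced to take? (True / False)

Unit clause (x9) sets x9 = True.
(NOT x9 OR x4): since x9 = True, the clause reduces to (x4). x4 = True.
From (NOT x4 OR x3) and x4 = True: x3 = True.
(NOT x3 OR x1): since x3 = True, the clause reduces to (x1). x1 = True.
From (NOT x8 OR NOT x1) and x1 = True: x8 = False.
In (x8 OR NOT x5), x8 is now false; NOT x5 must hold, so x5 = False.

False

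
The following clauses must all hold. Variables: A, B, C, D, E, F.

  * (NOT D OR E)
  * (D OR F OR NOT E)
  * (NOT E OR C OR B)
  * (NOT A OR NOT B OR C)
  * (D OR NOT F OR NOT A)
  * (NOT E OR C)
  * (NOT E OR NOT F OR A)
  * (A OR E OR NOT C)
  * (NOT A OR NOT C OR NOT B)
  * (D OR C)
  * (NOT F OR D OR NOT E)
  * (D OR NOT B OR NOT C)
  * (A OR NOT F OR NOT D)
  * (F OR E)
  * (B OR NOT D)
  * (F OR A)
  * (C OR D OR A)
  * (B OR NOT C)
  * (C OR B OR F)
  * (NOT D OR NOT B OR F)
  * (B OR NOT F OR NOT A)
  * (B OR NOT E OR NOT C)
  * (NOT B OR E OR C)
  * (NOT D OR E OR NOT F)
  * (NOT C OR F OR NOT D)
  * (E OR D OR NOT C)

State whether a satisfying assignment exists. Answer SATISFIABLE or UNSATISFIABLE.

UNSATISFIABLE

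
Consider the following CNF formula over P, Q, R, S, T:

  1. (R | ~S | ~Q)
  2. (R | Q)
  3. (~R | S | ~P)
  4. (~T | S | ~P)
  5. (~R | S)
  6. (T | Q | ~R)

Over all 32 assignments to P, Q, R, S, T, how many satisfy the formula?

Split on R, then S.
  R=1, S=1: P free; 3 ways for (Q,T) × 2^1 = 6.
  R=1, S=0: a clause becomes empty — 0.
  R=0, S=1: a clause becomes empty — 0.
  R=0, S=0: remaining (P,Q,T) ∈ {(0,1,0); (0,1,1); (1,1,0)} — 3.
Total: 6 + 0 + 0 + 3 = 9.

9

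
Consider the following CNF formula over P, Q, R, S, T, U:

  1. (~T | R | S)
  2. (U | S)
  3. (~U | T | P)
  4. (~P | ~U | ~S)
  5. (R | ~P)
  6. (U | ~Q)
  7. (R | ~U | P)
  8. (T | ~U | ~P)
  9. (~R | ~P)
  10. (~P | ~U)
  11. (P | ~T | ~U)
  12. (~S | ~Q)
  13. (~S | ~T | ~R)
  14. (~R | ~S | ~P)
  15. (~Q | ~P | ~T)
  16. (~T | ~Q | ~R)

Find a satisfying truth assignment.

P=0, Q=0, R=0, S=1, T=1, U=0

Pure literal: Q appears only negated; assign Q = False.
Try P = False.
Try R = False.
  then U is forced to False.
  then S is forced to True.
T is now unconstrained; take T = True.
Every clause has at least one true literal under this assignment.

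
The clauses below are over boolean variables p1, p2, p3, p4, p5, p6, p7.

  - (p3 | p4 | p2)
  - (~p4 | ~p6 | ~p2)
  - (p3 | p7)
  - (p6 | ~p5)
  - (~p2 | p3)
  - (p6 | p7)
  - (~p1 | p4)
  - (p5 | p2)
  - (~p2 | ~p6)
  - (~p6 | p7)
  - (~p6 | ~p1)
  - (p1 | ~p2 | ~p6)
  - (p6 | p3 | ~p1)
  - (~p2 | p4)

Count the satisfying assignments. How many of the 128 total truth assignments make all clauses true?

Satisfying assignments:
  p1=F p2=F p3=F p4=T p5=T p6=T p7=T
  p1=F p2=F p3=T p4=F p5=T p6=T p7=T
  p1=F p2=F p3=T p4=T p5=T p6=T p7=T
  p1=F p2=T p3=T p4=T p5=F p6=F p7=T
  p1=T p2=T p3=T p4=T p5=F p6=F p7=T
Count: 5.

5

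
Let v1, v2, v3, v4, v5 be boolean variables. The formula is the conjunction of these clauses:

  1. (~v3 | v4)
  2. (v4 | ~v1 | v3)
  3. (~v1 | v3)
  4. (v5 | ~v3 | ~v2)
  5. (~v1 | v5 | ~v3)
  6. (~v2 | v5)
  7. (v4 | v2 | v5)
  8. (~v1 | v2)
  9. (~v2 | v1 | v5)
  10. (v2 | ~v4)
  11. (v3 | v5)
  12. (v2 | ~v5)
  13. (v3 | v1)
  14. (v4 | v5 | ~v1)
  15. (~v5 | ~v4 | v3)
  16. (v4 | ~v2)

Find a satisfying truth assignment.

v1 = 0, v2 = 1, v3 = 1, v4 = 1, v5 = 1

Branch on v1: take v1 = False.
  then v3 is forced to True.
  then v4 is forced to True.
  then v2 is forced to True.
  then v5 is forced to True.
Every clause has at least one true literal under this assignment.
Check each clause:
  1. (v4 | ~v3) — v4 is true.
  2. (~v1 | v3 | v4) — v3 is true.
  3. (~v1 | v3) — v3 is true.
  4. (~v3 | ~v2 | v5) — v5 is true.
  5. (v5 | ~v1 | ~v3) — v5 is true.
  6. (~v2 | v5) — v5 is true.
  7. (v5 | v4 | v2) — v2 is true.
  8. (~v1 | v2) — v2 is true.
  9. (v1 | v5 | ~v2) — v5 is true.
  10. (v2 | ~v4) — v2 is true.
  11. (v5 | v3) — v3 is true.
  12. (v2 | ~v5) — v2 is true.
  13. (v3 | v1) — v3 is true.
  14. (v4 | v5 | ~v1) — v4 is true.
  15. (v3 | ~v5 | ~v4) — v3 is true.
  16. (~v2 | v4) — v4 is true.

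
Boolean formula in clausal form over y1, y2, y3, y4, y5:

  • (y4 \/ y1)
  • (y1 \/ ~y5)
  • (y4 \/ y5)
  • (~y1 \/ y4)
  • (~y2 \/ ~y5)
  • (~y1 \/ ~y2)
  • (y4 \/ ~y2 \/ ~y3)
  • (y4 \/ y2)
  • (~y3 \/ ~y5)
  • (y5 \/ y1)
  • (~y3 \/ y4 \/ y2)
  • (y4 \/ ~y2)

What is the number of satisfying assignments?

3

The models are:
  y1=1 y2=0 y3=0 y4=1 y5=0
  y1=1 y2=0 y3=0 y4=1 y5=1
  y1=1 y2=0 y3=1 y4=1 y5=0
That's 3 in total.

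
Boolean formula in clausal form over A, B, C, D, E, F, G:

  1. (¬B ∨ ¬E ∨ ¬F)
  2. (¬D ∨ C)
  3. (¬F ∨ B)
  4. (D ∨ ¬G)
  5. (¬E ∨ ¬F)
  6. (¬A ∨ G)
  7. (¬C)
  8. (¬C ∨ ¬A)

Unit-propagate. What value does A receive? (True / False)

False

(¬C) stands alone — C = False.
From (¬D ∨ C) and C = False: D = False.
(D ∨ ¬G) with D = False leaves only ¬G, so G = False.
(¬A ∨ G): since G = False, the clause reduces to (¬A). A = False.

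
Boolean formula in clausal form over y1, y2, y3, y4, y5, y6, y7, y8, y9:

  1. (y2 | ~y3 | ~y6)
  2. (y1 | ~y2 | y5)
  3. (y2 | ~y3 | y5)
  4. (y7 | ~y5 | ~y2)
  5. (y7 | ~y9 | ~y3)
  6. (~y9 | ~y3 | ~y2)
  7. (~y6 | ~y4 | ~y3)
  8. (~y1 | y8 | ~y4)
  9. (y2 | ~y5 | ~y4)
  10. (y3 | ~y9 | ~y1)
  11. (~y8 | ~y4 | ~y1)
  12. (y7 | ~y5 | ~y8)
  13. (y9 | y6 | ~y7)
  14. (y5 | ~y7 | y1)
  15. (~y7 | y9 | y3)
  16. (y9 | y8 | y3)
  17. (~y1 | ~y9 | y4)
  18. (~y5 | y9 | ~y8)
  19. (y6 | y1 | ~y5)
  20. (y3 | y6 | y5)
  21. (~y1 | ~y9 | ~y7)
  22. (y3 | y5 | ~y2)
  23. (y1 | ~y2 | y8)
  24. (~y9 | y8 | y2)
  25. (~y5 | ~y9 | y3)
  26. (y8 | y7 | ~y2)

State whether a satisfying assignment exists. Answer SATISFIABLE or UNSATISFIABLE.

SATISFIABLE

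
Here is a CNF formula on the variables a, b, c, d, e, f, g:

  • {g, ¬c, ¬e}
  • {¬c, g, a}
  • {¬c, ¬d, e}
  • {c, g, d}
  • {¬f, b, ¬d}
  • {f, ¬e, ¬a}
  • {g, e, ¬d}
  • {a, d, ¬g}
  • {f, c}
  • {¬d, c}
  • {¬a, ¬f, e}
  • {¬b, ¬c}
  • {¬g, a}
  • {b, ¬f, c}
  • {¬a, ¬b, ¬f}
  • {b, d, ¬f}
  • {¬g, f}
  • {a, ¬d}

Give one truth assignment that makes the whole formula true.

Branch on a: take a = True.
Branch on b: take b = False.
The remaining clauses are satisfied by c = True, d = False, e = False, f = False, g = False.
Every clause has at least one true literal under this assignment.

a=T  b=F  c=T  d=F  e=F  f=F  g=F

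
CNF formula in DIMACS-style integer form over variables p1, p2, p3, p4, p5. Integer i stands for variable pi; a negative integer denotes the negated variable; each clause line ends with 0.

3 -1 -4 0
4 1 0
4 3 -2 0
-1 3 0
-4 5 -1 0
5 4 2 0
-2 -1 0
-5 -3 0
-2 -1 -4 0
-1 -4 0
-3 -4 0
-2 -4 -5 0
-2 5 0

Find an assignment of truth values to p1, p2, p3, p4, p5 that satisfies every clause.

Try p1 = False.
  then p4 is forced to True.
  then p3 is forced to False.
For the remaining variables, p2 = False, p5 = True works.

p1=False  p2=False  p3=False  p4=True  p5=True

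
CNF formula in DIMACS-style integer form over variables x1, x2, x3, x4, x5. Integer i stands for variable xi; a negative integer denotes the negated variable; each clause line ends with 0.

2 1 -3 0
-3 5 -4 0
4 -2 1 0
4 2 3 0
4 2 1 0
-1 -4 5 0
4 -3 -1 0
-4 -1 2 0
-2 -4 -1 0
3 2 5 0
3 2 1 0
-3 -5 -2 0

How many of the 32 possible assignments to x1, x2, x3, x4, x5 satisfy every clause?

4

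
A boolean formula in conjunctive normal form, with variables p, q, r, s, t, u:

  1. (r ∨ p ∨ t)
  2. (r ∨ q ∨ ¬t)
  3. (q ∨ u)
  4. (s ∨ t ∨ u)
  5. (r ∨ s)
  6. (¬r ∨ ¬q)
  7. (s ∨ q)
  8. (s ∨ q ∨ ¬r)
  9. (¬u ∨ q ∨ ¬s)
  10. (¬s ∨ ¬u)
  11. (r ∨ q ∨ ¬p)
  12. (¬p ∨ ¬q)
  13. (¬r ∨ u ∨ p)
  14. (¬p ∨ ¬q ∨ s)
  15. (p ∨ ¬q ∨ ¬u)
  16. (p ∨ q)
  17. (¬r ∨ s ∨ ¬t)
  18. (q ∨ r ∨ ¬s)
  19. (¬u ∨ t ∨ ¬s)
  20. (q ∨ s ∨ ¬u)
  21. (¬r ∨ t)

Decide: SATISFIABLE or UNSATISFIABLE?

Try p = False.
  then q is forced to True.
  then r is forced to False.
  then t is forced to True.
  then s is forced to True.
  then u is forced to False.
So p = F, q = T, r = F, s = T, t = T, u = F is a satisfying assignment.

SATISFIABLE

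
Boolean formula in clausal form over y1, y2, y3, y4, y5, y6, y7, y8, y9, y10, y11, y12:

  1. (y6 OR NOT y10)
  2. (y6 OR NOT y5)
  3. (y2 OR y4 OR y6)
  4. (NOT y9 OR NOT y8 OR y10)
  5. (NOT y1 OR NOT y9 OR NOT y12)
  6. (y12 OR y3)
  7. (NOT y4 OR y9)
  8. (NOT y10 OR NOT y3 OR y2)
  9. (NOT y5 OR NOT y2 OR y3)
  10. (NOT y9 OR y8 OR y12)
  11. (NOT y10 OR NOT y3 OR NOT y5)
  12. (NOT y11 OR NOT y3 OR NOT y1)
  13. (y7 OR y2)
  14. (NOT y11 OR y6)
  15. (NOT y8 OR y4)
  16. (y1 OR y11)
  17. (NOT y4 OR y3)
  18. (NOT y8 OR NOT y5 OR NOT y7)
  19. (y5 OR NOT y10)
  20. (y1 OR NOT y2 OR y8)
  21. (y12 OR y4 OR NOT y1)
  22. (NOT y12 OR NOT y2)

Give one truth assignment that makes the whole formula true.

Pure literal: y6 appears only positively; assign y6 = True.
Set y1 = False and propagate.
  then y11 is forced to True.
For the remaining variables, y2 = False, y3 = True, y4 = False, y5 = False, y7 = True, y8 = False, y9 = False, y10 = False, y12 = False works.

y1=F, y2=F, y3=T, y4=F, y5=F, y6=T, y7=T, y8=F, y9=F, y10=F, y11=T, y12=F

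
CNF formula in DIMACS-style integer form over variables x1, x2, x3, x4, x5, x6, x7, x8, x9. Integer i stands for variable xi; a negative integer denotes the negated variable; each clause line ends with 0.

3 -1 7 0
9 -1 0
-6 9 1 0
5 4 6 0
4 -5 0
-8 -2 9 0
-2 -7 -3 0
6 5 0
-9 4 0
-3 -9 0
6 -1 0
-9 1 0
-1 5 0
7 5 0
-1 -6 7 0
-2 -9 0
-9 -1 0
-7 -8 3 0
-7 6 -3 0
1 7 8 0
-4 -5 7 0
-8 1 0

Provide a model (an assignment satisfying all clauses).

Pure literal: x2 appears only negated; assign x2 = False.
Try x1 = False.
  then x9 is forced to False.
  then x6 is forced to False.
  then x5 is forced to True.
  then x4 is forced to True.
  then x7 is forced to True.
  then x3 is forced to False.
  then x8 is forced to False.
Check each clause:
  1. (x3 | ~x1 | x7) — ~x1 is true.
  2. (~x1 | x9) — ~x1 is true.
  3. (~x6 | x1 | x9) — ~x6 is true.
  4. (x6 | x4 | x5) — x4 is true.
  5. (~x5 | x4) — x4 is true.
  6. (~x2 | ~x8 | x9) — ~x8 is true.
  7. (~x7 | ~x3 | ~x2) — ~x3 is true.
  8. (x5 | x6) — x5 is true.
  9. (x4 | ~x9) — x4 is true.
  10. (~x3 | ~x9) — ~x3 is true.
  11. (~x1 | x6) — ~x1 is true.
  12. (x1 | ~x9) — ~x9 is true.
  13. (~x1 | x5) — x5 is true.
  14. (x5 | x7) — x5 is true.
  15. (x7 | ~x1 | ~x6) — ~x6 is true.
  16. (~x9 | ~x2) — ~x2 is true.
  17. (~x9 | ~x1) — ~x1 is true.
  18. (~x7 | x3 | ~x8) — ~x8 is true.
  19. (~x3 | ~x7 | x6) — ~x3 is true.
  20. (x8 | x7 | x1) — x7 is true.
  21. (~x5 | x7 | ~x4) — x7 is true.
  22. (x1 | ~x8) — ~x8 is true.

x1=F, x2=F, x3=F, x4=T, x5=T, x6=F, x7=T, x8=F, x9=F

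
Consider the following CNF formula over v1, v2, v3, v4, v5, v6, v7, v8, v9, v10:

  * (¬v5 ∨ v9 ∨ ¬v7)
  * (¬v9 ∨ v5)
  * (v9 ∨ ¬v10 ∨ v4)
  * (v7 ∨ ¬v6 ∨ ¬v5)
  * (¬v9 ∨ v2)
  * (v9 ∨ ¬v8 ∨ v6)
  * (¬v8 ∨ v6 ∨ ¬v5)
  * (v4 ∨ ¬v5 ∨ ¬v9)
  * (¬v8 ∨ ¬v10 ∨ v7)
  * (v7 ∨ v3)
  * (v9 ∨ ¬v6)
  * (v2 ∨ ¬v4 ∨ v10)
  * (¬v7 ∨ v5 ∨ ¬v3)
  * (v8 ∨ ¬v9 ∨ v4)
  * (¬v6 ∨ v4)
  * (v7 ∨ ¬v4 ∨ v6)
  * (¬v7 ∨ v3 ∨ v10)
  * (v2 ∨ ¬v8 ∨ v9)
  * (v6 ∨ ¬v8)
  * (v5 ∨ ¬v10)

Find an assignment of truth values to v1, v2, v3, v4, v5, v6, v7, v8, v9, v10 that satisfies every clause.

v1 = F, v2 = T, v3 = F, v4 = T, v5 = T, v6 = T, v7 = T, v8 = F, v9 = T, v10 = T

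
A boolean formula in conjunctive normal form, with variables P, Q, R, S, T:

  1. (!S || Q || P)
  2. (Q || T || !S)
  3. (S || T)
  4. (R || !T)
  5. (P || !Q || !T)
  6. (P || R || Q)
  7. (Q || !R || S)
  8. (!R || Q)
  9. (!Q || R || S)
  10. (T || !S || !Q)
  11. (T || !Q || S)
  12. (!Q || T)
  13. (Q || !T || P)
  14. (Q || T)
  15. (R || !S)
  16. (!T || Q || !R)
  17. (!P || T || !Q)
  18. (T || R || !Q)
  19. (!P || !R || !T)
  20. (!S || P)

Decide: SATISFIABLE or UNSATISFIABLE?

UNSATISFIABLE

Q = True:
  propagation gives T=True, R=True, P=True; an empty clause results — contradiction.
Q = False:
  propagation gives R=False, T=False; an empty clause results — contradiction.
Every branch closes, so no satisfying assignment exists.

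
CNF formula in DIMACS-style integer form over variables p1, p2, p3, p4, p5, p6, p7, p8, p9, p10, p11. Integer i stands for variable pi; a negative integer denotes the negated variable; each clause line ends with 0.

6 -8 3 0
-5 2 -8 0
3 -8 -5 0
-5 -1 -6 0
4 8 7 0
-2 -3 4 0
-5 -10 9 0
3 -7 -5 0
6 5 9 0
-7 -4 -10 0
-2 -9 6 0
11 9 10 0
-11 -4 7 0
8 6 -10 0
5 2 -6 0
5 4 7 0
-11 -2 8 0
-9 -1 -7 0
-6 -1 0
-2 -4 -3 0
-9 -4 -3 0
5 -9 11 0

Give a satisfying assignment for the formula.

p1 occurs only negated in the remaining clauses — set p1 = False.
Try p2 = False.
Branch on p3: take p3 = False.
Set p4 = True and propagate.
For the remaining variables, p5 = True, p6 = True, p7 = False, p8 = False, p9 = True, p10 = True, p11 = False works.
Every clause has at least one true literal under this assignment.
Check each clause:
  1. (p6 OR p3 OR NOT p8) — NOT p8 is true.
  2. (p2 OR NOT p5 OR NOT p8) — NOT p8 is true.
  3. (NOT p5 OR NOT p8 OR p3) — NOT p8 is true.
  4. (NOT p6 OR NOT p1 OR NOT p5) — NOT p1 is true.
  5. (p8 OR p7 OR p4) — p4 is true.
  6. (NOT p3 OR p4 OR NOT p2) — p4 is true.
  7. (p9 OR NOT p10 OR NOT p5) — p9 is true.
  8. (p3 OR NOT p7 OR NOT p5) — NOT p7 is true.
  9. (p5 OR p6 OR p9) — p9 is true.
  10. (NOT p10 OR NOT p4 OR NOT p7) — NOT p7 is true.
  11. (NOT p2 OR NOT p9 OR p6) — p6 is true.
  12. (p9 OR p11 OR p10) — p9 is true.
  13. (p7 OR NOT p4 OR NOT p11) — NOT p11 is true.
  14. (p6 OR NOT p10 OR p8) — p6 is true.
  15. (NOT p6 OR p5 OR p2) — p5 is true.
  16. (p7 OR p4 OR p5) — p4 is true.
  17. (NOT p11 OR p8 OR NOT p2) — NOT p11 is true.
  18. (NOT p7 OR NOT p9 OR NOT p1) — NOT p7 is true.
  19. (NOT p1 OR NOT p6) — NOT p1 is true.
  20. (NOT p2 OR NOT p4 OR NOT p3) — NOT p3 is true.
  21. (NOT p3 OR NOT p9 OR NOT p4) — NOT p3 is true.
  22. (NOT p9 OR p11 OR p5) — p5 is true.

p1=False, p2=False, p3=False, p4=True, p5=True, p6=True, p7=False, p8=False, p9=True, p10=True, p11=False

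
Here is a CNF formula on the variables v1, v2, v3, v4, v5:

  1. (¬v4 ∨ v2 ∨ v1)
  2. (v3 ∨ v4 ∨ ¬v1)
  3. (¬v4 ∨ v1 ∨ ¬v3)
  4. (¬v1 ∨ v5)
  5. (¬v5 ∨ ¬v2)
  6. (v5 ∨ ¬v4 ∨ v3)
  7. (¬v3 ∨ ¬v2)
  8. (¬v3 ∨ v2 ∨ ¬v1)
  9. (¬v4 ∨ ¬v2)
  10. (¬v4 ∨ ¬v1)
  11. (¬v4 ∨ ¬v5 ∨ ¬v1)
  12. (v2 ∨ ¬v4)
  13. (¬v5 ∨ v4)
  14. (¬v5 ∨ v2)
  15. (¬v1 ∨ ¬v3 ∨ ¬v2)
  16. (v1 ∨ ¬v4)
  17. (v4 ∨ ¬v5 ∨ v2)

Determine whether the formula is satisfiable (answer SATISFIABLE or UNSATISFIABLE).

SATISFIABLE

Branch on v1: take v1 = False.
  then v4 is forced to False.
  then v5 is forced to False.
Set v2 = False and propagate.
v3 is now unconstrained; take v3 = True.
So v1 = False, v2 = False, v3 = True, v4 = False, v5 = False is a satisfying assignment.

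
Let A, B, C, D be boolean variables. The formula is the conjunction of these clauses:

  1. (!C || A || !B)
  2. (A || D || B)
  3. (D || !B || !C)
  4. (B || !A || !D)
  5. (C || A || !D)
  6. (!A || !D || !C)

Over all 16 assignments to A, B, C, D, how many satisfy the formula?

6

Satisfying assignments:
  A=0 B=0 C=1 D=1
  A=0 B=1 C=0 D=0
  A=1 B=0 C=0 D=0
  A=1 B=0 C=1 D=0
  A=1 B=1 C=0 D=0
  A=1 B=1 C=0 D=1
That's 6 in total.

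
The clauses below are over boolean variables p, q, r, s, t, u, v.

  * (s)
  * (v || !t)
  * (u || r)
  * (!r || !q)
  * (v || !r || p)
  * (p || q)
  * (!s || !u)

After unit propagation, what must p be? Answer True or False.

Unit clause (s) sets s = True.
(!u || !s): since s = True, the clause reduces to (!u). u = False.
From (r || u) and u = False: r = True.
(!r || !q): since r = True, the clause reduces to (!q). q = False.
In (q || p), q is now false; p must hold, so p = True.

True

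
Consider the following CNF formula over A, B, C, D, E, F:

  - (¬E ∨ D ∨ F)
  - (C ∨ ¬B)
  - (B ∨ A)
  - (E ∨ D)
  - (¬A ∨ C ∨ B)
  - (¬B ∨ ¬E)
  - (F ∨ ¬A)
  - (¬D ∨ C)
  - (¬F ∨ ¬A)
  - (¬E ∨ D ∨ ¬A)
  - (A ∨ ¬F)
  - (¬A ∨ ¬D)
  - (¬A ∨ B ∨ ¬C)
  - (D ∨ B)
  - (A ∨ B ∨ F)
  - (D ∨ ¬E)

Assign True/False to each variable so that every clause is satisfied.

A = False, B = True, C = True, D = True, E = False, F = False

Check each clause:
  1. (¬E ∨ F ∨ D) — ¬E is true.
  2. (¬B ∨ C) — C is true.
  3. (B ∨ A) — B is true.
  4. (E ∨ D) — D is true.
  5. (B ∨ ¬A ∨ C) — B is true.
  6. (¬B ∨ ¬E) — ¬E is true.
  7. (¬A ∨ F) — ¬A is true.
  8. (C ∨ ¬D) — C is true.
  9. (¬F ∨ ¬A) — ¬F is true.
  10. (¬A ∨ D ∨ ¬E) — ¬E is true.
  11. (A ∨ ¬F) — ¬F is true.
  12. (¬A ∨ ¬D) — ¬A is true.
  13. (B ∨ ¬C ∨ ¬A) — B is true.
  14. (D ∨ B) — B is true.
  15. (A ∨ F ∨ B) — B is true.
  16. (D ∨ ¬E) — ¬E is true.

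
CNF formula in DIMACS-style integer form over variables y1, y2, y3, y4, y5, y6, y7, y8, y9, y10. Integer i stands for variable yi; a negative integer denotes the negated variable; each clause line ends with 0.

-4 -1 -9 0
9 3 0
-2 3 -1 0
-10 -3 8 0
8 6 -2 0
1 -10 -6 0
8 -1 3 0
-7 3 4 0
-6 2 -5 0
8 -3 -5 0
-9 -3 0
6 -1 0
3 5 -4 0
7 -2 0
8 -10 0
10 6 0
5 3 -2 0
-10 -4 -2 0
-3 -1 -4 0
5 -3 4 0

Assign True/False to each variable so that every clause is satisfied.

y1=F, y2=T, y3=T, y4=F, y5=T, y6=T, y7=T, y8=T, y9=F, y10=F

Pure literal: y8 appears only positively; assign y8 = True.
Branch on y1: take y1 = False.
The remaining clauses are satisfied by y2 = True, y3 = True, y4 = False, y5 = True, y6 = True, y7 = True, y9 = False, y10 = False.
Every clause has at least one true literal under this assignment.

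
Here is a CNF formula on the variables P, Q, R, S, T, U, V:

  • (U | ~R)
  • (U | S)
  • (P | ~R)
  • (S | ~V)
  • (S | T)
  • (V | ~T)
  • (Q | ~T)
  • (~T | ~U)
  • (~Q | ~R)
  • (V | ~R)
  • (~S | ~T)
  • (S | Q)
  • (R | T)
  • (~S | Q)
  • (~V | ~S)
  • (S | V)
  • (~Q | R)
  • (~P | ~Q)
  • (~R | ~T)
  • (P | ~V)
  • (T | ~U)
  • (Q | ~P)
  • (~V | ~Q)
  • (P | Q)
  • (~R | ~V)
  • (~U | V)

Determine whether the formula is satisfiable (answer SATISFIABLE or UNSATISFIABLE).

Q = True:
  propagation gives R=False; an empty clause results — contradiction.
Q = False:
  propagation gives T=False, S=True; an empty clause results — contradiction.
Every branch closes, so no satisfying assignment exists.

UNSATISFIABLE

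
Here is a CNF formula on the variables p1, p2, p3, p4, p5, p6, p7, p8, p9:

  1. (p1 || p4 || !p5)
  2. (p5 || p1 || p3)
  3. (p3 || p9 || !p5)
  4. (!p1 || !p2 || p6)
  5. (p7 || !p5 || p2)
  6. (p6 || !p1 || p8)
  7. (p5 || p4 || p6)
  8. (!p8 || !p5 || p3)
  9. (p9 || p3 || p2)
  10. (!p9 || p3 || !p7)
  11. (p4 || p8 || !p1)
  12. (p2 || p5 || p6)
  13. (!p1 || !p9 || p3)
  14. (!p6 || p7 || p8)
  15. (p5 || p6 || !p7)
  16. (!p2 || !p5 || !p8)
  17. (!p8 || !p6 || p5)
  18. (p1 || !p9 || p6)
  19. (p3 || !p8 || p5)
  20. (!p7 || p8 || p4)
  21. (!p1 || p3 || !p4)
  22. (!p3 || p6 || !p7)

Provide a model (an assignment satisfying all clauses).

Try p1 = True.
The remaining clauses are satisfied by p2 = True, p3 = True, p4 = True, p5 = False, p6 = True, p7 = True, p8 = False, p9 = True.

p1=T, p2=T, p3=T, p4=T, p5=F, p6=T, p7=T, p8=F, p9=T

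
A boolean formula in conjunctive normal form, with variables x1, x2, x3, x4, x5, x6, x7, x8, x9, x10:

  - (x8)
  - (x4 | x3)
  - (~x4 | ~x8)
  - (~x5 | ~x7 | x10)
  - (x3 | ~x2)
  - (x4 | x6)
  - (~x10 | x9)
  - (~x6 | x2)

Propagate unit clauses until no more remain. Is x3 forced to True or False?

Unit clause (x8) sets x8 = True.
From (~x4 | ~x8) and x8 = True: x4 = False.
From (x3 | x4) and x4 = False: x3 = True.

True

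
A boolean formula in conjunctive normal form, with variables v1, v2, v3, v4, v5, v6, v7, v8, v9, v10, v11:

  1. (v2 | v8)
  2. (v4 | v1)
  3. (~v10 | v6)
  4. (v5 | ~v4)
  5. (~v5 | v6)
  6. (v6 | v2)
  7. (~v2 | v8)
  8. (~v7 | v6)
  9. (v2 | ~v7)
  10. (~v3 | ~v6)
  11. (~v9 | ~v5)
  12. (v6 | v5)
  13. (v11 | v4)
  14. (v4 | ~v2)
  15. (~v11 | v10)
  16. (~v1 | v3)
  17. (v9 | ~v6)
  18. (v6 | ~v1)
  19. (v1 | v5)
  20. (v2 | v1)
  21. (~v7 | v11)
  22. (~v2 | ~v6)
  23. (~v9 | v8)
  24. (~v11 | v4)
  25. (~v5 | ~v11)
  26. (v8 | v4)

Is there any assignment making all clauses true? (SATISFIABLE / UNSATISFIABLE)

UNSATISFIABLE

v6 = True:
  propagation gives v3=False, v1=False, v4=True, v5=True; an empty clause results — contradiction.
v6 = False:
  propagation gives v10=False, v5=False; an empty clause results — contradiction.
Every branch closes, so no satisfying assignment exists.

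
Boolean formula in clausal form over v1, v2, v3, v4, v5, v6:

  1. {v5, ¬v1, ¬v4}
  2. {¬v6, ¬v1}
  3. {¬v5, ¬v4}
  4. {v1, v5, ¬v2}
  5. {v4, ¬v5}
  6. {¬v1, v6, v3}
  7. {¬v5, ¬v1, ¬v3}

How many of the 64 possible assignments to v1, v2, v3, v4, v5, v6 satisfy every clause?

10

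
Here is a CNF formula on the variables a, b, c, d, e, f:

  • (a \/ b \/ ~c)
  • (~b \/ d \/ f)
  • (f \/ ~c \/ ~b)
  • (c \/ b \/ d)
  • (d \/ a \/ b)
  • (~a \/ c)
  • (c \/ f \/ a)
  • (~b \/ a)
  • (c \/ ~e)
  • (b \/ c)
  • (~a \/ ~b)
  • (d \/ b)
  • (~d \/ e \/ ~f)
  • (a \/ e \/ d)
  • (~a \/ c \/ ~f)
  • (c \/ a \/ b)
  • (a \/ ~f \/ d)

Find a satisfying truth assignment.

a = 1, b = 0, c = 1, d = 1, e = 1, f = 1

Set a = True and propagate.
  then c is forced to True.
  then b is forced to False.
  then d is forced to True.
The remaining clauses are satisfied by e = True, f = True.
Every clause has at least one true literal under this assignment.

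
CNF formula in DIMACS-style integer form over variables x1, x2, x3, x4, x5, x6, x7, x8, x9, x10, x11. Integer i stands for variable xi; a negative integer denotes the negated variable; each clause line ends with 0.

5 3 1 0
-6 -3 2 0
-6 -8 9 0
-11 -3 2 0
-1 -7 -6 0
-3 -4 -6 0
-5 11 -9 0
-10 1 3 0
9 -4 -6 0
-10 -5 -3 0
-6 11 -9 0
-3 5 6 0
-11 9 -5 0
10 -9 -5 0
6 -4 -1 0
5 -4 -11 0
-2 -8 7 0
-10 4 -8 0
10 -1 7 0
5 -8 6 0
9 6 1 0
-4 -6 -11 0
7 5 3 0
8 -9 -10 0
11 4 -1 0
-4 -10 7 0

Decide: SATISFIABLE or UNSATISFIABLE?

Set x1 = False and propagate.
The remaining clauses are satisfied by x2 = True, x3 = True, x4 = False, x5 = False, x6 = True, x7 = False, x8 = False, x9 = False, x10 = True, x11 = True.
Every clause has at least one true literal under this assignment.
So x1 = False, x2 = True, x3 = True, x4 = False, x5 = False, x6 = True, x7 = False, x8 = False, x9 = False, x10 = True, x11 = True is a satisfying assignment.

SATISFIABLE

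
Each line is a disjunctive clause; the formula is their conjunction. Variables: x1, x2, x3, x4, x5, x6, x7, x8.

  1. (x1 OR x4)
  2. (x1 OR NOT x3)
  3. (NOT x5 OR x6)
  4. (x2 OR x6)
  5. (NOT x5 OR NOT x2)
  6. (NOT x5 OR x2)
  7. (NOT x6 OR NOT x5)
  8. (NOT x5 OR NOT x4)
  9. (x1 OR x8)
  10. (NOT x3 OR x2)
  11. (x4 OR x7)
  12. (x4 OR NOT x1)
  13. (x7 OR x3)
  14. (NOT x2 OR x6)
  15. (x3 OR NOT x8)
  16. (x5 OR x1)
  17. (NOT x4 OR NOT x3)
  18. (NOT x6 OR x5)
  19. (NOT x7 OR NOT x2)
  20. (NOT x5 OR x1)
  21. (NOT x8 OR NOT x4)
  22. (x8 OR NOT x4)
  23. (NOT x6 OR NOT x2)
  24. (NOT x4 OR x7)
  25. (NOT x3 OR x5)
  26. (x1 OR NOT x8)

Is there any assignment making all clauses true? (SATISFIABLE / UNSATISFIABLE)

UNSATISFIABLE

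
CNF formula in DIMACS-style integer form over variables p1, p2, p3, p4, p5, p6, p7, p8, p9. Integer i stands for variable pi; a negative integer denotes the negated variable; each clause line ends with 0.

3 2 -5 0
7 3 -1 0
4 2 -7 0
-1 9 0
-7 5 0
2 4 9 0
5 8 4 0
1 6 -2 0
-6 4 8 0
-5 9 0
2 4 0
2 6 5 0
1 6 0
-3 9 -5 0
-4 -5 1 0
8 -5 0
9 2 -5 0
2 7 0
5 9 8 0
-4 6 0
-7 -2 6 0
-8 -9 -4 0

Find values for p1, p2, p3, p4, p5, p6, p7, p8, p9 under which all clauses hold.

Try p1 = False.
  then p6 is forced to True.
Branch on p2: take p2 = True.
Try p3 = True.
The remaining clauses are satisfied by p4 = True, p5 = False, p7 = False, p8 = True, p9 = False.

p1 = F, p2 = T, p3 = T, p4 = T, p5 = F, p6 = T, p7 = F, p8 = T, p9 = F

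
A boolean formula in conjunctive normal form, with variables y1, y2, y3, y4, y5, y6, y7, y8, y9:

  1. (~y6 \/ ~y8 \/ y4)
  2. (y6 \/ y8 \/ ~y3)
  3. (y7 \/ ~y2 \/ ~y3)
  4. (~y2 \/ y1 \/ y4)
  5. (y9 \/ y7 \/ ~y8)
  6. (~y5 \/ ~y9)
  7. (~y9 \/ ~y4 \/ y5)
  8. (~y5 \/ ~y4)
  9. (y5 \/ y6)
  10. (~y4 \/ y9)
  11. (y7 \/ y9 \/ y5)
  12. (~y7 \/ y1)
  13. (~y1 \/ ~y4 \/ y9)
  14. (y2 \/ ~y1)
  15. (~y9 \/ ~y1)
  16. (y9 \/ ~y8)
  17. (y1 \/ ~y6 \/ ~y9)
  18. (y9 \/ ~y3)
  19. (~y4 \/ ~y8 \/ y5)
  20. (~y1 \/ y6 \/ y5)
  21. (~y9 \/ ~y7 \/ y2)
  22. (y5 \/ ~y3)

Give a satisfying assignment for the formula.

y1=True  y2=True  y3=False  y4=False  y5=True  y6=True  y7=True  y8=False  y9=False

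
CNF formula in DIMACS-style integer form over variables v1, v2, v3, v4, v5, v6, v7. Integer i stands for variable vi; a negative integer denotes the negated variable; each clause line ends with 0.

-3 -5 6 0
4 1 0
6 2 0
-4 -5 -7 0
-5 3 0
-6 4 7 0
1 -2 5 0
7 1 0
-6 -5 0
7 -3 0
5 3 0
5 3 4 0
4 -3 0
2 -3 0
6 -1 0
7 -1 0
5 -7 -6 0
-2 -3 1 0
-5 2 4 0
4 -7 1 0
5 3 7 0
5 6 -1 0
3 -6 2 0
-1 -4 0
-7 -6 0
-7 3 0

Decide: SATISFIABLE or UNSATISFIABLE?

UNSATISFIABLE

v3 = True:
  propagation gives v7=True, v4=True, v5=False, v2=True; an empty clause results — contradiction.
v3 = False:
  propagation gives v5=False; an empty clause results — contradiction.
Every branch closes, so no satisfying assignment exists.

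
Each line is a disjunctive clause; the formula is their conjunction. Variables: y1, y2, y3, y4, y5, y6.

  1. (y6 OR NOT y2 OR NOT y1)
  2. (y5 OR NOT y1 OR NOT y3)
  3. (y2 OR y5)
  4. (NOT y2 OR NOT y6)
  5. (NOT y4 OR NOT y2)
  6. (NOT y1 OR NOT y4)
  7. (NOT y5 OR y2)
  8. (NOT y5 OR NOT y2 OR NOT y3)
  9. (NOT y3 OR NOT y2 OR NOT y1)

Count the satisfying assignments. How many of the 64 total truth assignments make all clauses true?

3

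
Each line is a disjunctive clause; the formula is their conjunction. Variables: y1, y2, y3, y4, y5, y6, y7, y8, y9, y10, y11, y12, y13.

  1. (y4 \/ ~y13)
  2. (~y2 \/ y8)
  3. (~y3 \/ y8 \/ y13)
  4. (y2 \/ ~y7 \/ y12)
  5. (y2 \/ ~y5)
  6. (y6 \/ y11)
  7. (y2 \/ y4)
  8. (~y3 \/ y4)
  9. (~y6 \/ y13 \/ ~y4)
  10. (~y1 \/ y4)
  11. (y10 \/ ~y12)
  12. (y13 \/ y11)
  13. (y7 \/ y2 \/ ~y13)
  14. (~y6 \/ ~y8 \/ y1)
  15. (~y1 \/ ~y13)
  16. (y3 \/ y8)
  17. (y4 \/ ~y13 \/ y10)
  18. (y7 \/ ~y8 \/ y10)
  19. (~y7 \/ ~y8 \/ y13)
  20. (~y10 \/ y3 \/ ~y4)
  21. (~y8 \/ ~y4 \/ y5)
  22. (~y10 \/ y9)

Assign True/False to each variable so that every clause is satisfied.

y1 = False, y2 = True, y3 = False, y4 = True, y5 = True, y6 = False, y7 = True, y8 = True, y9 = False, y10 = False, y11 = True, y12 = False, y13 = True

Check each clause:
  1. (y4 \/ ~y13) — y4 is true.
  2. (y8 \/ ~y2) — y8 is true.
  3. (y13 \/ y8 \/ ~y3) — y8 is true.
  4. (y12 \/ y2 \/ ~y7) — y2 is true.
  5. (y2 \/ ~y5) — y2 is true.
  6. (y6 \/ y11) — y11 is true.
  7. (y2 \/ y4) — y2 is true.
  8. (~y3 \/ y4) — y4 is true.
  9. (~y4 \/ ~y6 \/ y13) — ~y6 is true.
  10. (y4 \/ ~y1) — y4 is true.
  11. (y10 \/ ~y12) — ~y12 is true.
  12. (y11 \/ y13) — y11 is true.
  13. (y2 \/ y7 \/ ~y13) — y2 is true.
  14. (~y6 \/ ~y8 \/ y1) — ~y6 is true.
  15. (~y13 \/ ~y1) — ~y1 is true.
  16. (y8 \/ y3) — y8 is true.
  17. (~y13 \/ y4 \/ y10) — y4 is true.
  18. (y10 \/ ~y8 \/ y7) — y7 is true.
  19. (~y7 \/ y13 \/ ~y8) — y13 is true.
  20. (y3 \/ ~y10 \/ ~y4) — ~y10 is true.
  21. (~y4 \/ y5 \/ ~y8) — y5 is true.
  22. (~y10 \/ y9) — ~y10 is true.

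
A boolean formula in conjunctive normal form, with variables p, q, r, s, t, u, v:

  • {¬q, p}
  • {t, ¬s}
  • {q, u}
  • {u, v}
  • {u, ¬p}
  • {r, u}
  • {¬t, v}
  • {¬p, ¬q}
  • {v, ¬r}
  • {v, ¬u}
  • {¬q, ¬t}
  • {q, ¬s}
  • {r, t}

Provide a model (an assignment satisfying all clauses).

p = T, q = F, r = T, s = F, t = T, u = T, v = T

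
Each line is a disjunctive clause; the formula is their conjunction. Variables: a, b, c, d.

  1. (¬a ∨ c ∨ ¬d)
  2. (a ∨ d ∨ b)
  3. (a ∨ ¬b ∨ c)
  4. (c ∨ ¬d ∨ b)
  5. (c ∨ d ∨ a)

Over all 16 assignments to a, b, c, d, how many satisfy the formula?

9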